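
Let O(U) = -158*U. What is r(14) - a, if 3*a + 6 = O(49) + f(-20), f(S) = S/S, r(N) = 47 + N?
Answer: 7930/3 ≈ 2643.3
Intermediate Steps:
f(S) = 1
a = -7747/3 (a = -2 + (-158*49 + 1)/3 = -2 + (-7742 + 1)/3 = -2 + (1/3)*(-7741) = -2 - 7741/3 = -7747/3 ≈ -2582.3)
r(14) - a = (47 + 14) - 1*(-7747/3) = 61 + 7747/3 = 7930/3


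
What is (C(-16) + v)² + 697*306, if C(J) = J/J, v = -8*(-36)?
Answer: 296803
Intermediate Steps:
v = 288
C(J) = 1
(C(-16) + v)² + 697*306 = (1 + 288)² + 697*306 = 289² + 213282 = 83521 + 213282 = 296803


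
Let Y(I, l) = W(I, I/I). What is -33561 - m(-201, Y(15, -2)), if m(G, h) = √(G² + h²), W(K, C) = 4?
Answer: -33561 - √40417 ≈ -33762.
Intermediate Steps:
Y(I, l) = 4
-33561 - m(-201, Y(15, -2)) = -33561 - √((-201)² + 4²) = -33561 - √(40401 + 16) = -33561 - √40417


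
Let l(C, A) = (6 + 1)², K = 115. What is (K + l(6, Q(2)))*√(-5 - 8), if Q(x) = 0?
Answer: 164*I*√13 ≈ 591.31*I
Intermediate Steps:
l(C, A) = 49 (l(C, A) = 7² = 49)
(K + l(6, Q(2)))*√(-5 - 8) = (115 + 49)*√(-5 - 8) = 164*√(-13) = 164*(I*√13) = 164*I*√13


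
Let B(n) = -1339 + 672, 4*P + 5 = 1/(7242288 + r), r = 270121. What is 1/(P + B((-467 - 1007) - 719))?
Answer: -7512409/5020167314 ≈ -0.0014964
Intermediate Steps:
P = -9390511/7512409 (P = -5/4 + 1/(4*(7242288 + 270121)) = -5/4 + (¼)/7512409 = -5/4 + (¼)*(1/7512409) = -5/4 + 1/30049636 = -9390511/7512409 ≈ -1.2500)
B(n) = -667
1/(P + B((-467 - 1007) - 719)) = 1/(-9390511/7512409 - 667) = 1/(-5020167314/7512409) = -7512409/5020167314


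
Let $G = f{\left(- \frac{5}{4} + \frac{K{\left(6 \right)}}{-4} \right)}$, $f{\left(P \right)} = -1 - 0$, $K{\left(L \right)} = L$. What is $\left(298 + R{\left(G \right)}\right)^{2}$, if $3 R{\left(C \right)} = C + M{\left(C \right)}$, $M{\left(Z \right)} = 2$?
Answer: $\frac{801025}{9} \approx 89003.0$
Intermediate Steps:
$f{\left(P \right)} = -1$ ($f{\left(P \right)} = -1 + 0 = -1$)
$G = -1$
$R{\left(C \right)} = \frac{2}{3} + \frac{C}{3}$ ($R{\left(C \right)} = \frac{C + 2}{3} = \frac{2 + C}{3} = \frac{2}{3} + \frac{C}{3}$)
$\left(298 + R{\left(G \right)}\right)^{2} = \left(298 + \left(\frac{2}{3} + \frac{1}{3} \left(-1\right)\right)\right)^{2} = \left(298 + \left(\frac{2}{3} - \frac{1}{3}\right)\right)^{2} = \left(298 + \frac{1}{3}\right)^{2} = \left(\frac{895}{3}\right)^{2} = \frac{801025}{9}$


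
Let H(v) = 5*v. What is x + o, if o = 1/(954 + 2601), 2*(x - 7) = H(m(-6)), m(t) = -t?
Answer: 78211/3555 ≈ 22.000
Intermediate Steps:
x = 22 (x = 7 + (5*(-1*(-6)))/2 = 7 + (5*6)/2 = 7 + (½)*30 = 7 + 15 = 22)
o = 1/3555 ≈ 0.00028129
x + o = 22 + 1/3555 = 78211/3555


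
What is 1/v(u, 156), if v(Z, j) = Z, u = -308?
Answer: -1/308 ≈ -0.0032468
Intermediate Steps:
1/v(u, 156) = 1/(-308) = -1/308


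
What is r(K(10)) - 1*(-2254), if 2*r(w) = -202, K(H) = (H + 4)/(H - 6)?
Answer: 2153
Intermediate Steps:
K(H) = (4 + H)/(-6 + H)
r(w) = -101 (r(w) = (½)*(-202) = -101)
r(K(10)) - 1*(-2254) = -101 - 1*(-2254) = -101 + 2254 = 2153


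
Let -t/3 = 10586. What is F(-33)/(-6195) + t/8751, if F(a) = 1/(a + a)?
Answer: -4328294903/1192673790 ≈ -3.6291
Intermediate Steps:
F(a) = 1/(2*a)
t = -31758 (t = -3*10586 = -31758)
F(-33)/(-6195) + t/8751 = ((1/2)/(-33))/(-6195) - 31758/8751 = ((1/2)*(-1/33))*(-1/6195) - 31758*1/8751 = -1/66*(-1/6195) - 10586/2917 = 1/408870 - 10586/2917 = -4328294903/1192673790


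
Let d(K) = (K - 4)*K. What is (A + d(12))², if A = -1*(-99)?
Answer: 38025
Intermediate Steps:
d(K) = K*(-4 + K) (d(K) = (-4 + K)*K = K*(-4 + K))
A = 99
(A + d(12))² = (99 + 12*(-4 + 12))² = (99 + 12*8)² = (99 + 96)² = 195² = 38025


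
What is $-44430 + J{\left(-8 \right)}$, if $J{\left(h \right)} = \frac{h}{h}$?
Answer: $-44429$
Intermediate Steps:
$J{\left(h \right)} = 1$
$-44430 + J{\left(-8 \right)} = -44430 + 1 = -44429$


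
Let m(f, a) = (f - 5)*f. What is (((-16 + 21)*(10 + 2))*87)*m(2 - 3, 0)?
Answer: 31320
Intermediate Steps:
m(f, a) = f*(-5 + f) (m(f, a) = (-5 + f)*f = f*(-5 + f))
(((-16 + 21)*(10 + 2))*87)*m(2 - 3, 0) = (((-16 + 21)*(10 + 2))*87)*((2 - 3)*(-5 + (2 - 3))) = ((5*12)*87)*(-(-5 - 1)) = (60*87)*(-1*(-6)) = 5220*6 = 31320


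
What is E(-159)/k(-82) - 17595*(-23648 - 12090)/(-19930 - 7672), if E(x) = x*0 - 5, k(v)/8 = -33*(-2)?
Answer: -166005938045/7286928 ≈ -22781.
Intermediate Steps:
k(v) = 528 (k(v) = 8*(-33*(-2)) = 8*66 = 528)
E(x) = -5 (E(x) = 0 - 5 = -5)
E(-159)/k(-82) - 17595*(-23648 - 12090)/(-19930 - 7672) = -5/528 - 17595*(-23648 - 12090)/(-19930 - 7672) = -5*1/528 - 17595/((-27602/(-35738))) = -5/528 - 17595/((-27602*(-1/35738))) = -5/528 - 17595/13801/17869 = -5/528 - 17595*17869/13801 = -5/528 - 314405055/13801 = -166005938045/7286928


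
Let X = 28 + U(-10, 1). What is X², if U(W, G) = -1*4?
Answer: 576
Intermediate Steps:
U(W, G) = -4
X = 24 (X = 28 - 4 = 24)
X² = 24² = 576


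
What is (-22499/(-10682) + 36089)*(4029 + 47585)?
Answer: 9949248758979/5341 ≈ 1.8628e+9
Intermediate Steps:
(-22499/(-10682) + 36089)*(4029 + 47585) = (-22499*(-1/10682) + 36089)*51614 = (22499/10682 + 36089)*51614 = (385525197/10682)*51614 = 9949248758979/5341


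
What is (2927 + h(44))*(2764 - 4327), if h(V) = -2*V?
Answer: -4437357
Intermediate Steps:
(2927 + h(44))*(2764 - 4327) = (2927 - 2*44)*(2764 - 4327) = (2927 - 88)*(-1563) = 2839*(-1563) = -4437357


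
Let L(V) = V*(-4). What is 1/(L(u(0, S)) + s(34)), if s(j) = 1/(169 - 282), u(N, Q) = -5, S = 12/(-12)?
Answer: 113/2259 ≈ 0.050022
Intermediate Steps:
S = -1 (S = 12*(-1/12) = -1)
L(V) = -4*V
s(j) = -1/113 (s(j) = 1/(-113) = -1/113)
1/(L(u(0, S)) + s(34)) = 1/(-4*(-5) - 1/113) = 1/(20 - 1/113) = 1/(2259/113) = 113/2259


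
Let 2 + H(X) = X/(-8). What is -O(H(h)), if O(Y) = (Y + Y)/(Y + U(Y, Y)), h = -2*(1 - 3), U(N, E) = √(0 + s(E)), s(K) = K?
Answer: -10/7 - 2*I*√10/7 ≈ -1.4286 - 0.90351*I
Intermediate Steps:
U(N, E) = √E (U(N, E) = √(0 + E) = √E)
h = 4 (h = -2*(-2) = 4)
H(X) = -2 - X/8 (H(X) = -2 + X/(-8) = -2 + X*(-⅛) = -2 - X/8)
O(Y) = 2*Y/(Y + √Y) (O(Y) = (Y + Y)/(Y + √Y) = (2*Y)/(Y + √Y) = 2*Y/(Y + √Y))
-O(H(h)) = -2*(-2 - ⅛*4)/((-2 - ⅛*4) + √(-2 - ⅛*4)) = -2*(-2 - ½)/((-2 - ½) + √(-2 - ½)) = -2*(-5)/(2*(-5/2 + √(-5/2))) = -2*(-5)/(2*(-5/2 + I*√10/2)) = -(-5)/(-5/2 + I*√10/2) = 5/(-5/2 + I*√10/2)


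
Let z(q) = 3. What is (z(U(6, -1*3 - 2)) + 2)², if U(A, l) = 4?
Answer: 25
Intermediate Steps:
(z(U(6, -1*3 - 2)) + 2)² = (3 + 2)² = 5² = 25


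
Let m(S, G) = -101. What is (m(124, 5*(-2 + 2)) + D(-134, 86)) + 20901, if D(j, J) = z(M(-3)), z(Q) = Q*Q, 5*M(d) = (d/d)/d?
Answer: 4680001/225 ≈ 20800.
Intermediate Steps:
M(d) = 1/(5*d) (M(d) = ((d/d)/d)/5 = (1/d)/5 = 1/(5*d))
z(Q) = Q²
D(j, J) = 1/225 (D(j, J) = ((⅕)/(-3))² = ((⅕)*(-⅓))² = (-1/15)² = 1/225)
(m(124, 5*(-2 + 2)) + D(-134, 86)) + 20901 = (-101 + 1/225) + 20901 = -22724/225 + 20901 = 4680001/225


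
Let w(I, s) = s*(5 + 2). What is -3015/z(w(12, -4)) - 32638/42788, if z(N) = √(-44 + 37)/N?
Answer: -16319/21394 - 12060*I*√7 ≈ -0.76278 - 31908.0*I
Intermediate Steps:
w(I, s) = 7*s (w(I, s) = s*7 = 7*s)
z(N) = I*√7/N (z(N) = √(-7)/N = (I*√7)/N = I*√7/N)
-3015/z(w(12, -4)) - 32638/42788 = -3015*4*I*√7 - 32638/42788 = -3015*4*I*√7 - 32638*1/42788 = -3015*4*I*√7 - 16319/21394 = -12060*I*√7 - 16319/21394 = -16319/21394 - 12060*I*√7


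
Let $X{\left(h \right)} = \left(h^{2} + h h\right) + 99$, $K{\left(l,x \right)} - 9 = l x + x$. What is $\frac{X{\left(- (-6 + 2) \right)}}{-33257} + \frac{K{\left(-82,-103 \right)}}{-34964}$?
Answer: $- \frac{70585687}{290699437} \approx -0.24281$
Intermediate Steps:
$K{\left(l,x \right)} = 9 + x + l x$ ($K{\left(l,x \right)} = 9 + \left(l x + x\right) = 9 + \left(x + l x\right) = 9 + x + l x$)
$X{\left(h \right)} = 99 + 2 h^{2}$ ($X{\left(h \right)} = \left(h^{2} + h^{2}\right) + 99 = 2 h^{2} + 99 = 99 + 2 h^{2}$)
$\frac{X{\left(- (-6 + 2) \right)}}{-33257} + \frac{K{\left(-82,-103 \right)}}{-34964} = \frac{99 + 2 \left(- (-6 + 2)\right)^{2}}{-33257} + \frac{9 - 103 - -8446}{-34964} = \left(99 + 2 \left(\left(-1\right) \left(-4\right)\right)^{2}\right) \left(- \frac{1}{33257}\right) + \left(9 - 103 + 8446\right) \left(- \frac{1}{34964}\right) = \left(99 + 2 \cdot 4^{2}\right) \left(- \frac{1}{33257}\right) + 8352 \left(- \frac{1}{34964}\right) = \left(99 + 2 \cdot 16\right) \left(- \frac{1}{33257}\right) - \frac{2088}{8741} = \left(99 + 32\right) \left(- \frac{1}{33257}\right) - \frac{2088}{8741} = 131 \left(- \frac{1}{33257}\right) - \frac{2088}{8741} = - \frac{131}{33257} - \frac{2088}{8741} = - \frac{70585687}{290699437}$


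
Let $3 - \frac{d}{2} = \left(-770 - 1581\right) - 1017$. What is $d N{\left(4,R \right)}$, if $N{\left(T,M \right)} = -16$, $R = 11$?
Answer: $-107872$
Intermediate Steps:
$d = 6742$ ($d = 6 - 2 \left(\left(-770 - 1581\right) - 1017\right) = 6 - 2 \left(-2351 - 1017\right) = 6 - -6736 = 6 + 6736 = 6742$)
$d N{\left(4,R \right)} = 6742 \left(-16\right) = -107872$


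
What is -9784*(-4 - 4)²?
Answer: -626176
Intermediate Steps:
-9784*(-4 - 4)² = -9784*(-8)² = -9784*64 = -626176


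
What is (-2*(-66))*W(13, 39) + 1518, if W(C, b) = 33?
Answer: 5874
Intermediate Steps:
(-2*(-66))*W(13, 39) + 1518 = -2*(-66)*33 + 1518 = 132*33 + 1518 = 4356 + 1518 = 5874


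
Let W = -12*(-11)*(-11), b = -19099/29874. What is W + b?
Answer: -43396147/29874 ≈ -1452.6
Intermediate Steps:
b = -19099/29874 ≈ -0.63932
W = -1452 (W = 132*(-11) = -1452)
W + b = -1452 - 19099/29874 = -43396147/29874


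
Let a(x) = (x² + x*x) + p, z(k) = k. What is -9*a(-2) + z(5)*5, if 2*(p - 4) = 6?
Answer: -110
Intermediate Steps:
p = 7 (p = 4 + (½)*6 = 4 + 3 = 7)
a(x) = 7 + 2*x² (a(x) = (x² + x*x) + 7 = (x² + x²) + 7 = 2*x² + 7 = 7 + 2*x²)
-9*a(-2) + z(5)*5 = -9*(7 + 2*(-2)²) + 5*5 = -9*(7 + 2*4) + 25 = -9*(7 + 8) + 25 = -9*15 + 25 = -135 + 25 = -110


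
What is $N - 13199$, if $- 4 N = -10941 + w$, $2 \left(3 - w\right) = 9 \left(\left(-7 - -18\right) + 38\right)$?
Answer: $- \frac{83275}{8} \approx -10409.0$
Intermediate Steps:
$w = - \frac{435}{2}$ ($w = 3 - \frac{9 \left(\left(-7 - -18\right) + 38\right)}{2} = 3 - \frac{9 \left(\left(-7 + 18\right) + 38\right)}{2} = 3 - \frac{9 \left(11 + 38\right)}{2} = 3 - \frac{9 \cdot 49}{2} = 3 - \frac{441}{2} = - \frac{435}{2} \approx -217.5$)
$N = \frac{22317}{8}$ ($N = - \frac{-10941 - \frac{435}{2}}{4} = \left(- \frac{1}{4}\right) \left(- \frac{22317}{2}\right) = \frac{22317}{8} \approx 2789.6$)
$N - 13199 = \frac{22317}{8} - 13199 = - \frac{83275}{8}$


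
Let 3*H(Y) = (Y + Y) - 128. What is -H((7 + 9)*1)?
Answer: 32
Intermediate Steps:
H(Y) = -128/3 + 2*Y/3 (H(Y) = ((Y + Y) - 128)/3 = (2*Y - 128)/3 = (-128 + 2*Y)/3 = -128/3 + 2*Y/3)
-H((7 + 9)*1) = -(-128/3 + 2*((7 + 9)*1)/3) = -(-128/3 + 2*(16*1)/3) = -(-128/3 + (⅔)*16) = -(-128/3 + 32/3) = -1*(-32) = 32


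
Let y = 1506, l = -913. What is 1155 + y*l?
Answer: -1373823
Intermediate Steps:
1155 + y*l = 1155 + 1506*(-913) = 1155 - 1374978 = -1373823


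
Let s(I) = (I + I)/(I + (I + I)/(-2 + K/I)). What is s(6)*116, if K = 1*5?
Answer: -1624/5 ≈ -324.80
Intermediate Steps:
K = 5
s(I) = 2*I/(I + 2*I/(-2 + 5/I)) (s(I) = (I + I)/(I + (I + I)/(-2 + 5/I)) = (2*I)/(I + (2*I)/(-2 + 5/I)) = (2*I)/(I + 2*I/(-2 + 5/I)) = 2*I/(I + 2*I/(-2 + 5/I)))
s(6)*116 = (2 - 4/5*6)*116 = (2 - 24/5)*116 = -14/5*116 = -1624/5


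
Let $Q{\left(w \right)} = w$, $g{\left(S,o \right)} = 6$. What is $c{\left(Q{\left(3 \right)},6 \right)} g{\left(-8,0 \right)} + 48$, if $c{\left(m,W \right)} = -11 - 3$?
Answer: $-36$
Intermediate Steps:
$c{\left(m,W \right)} = -14$ ($c{\left(m,W \right)} = -11 - 3 = -14$)
$c{\left(Q{\left(3 \right)},6 \right)} g{\left(-8,0 \right)} + 48 = \left(-14\right) 6 + 48 = -84 + 48 = -36$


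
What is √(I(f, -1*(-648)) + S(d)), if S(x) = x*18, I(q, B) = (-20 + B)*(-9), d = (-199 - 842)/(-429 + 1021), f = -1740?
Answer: 3*I*√13832746/148 ≈ 75.39*I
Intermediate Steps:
d = -1041/592 ≈ -1.7584
I(q, B) = 180 - 9*B
S(x) = 18*x
√(I(f, -1*(-648)) + S(d)) = √((180 - (-9)*(-648)) + 18*(-1041/592)) = √((180 - 9*648) - 9369/296) = √((180 - 5832) - 9369/296) = √(-5652 - 9369/296) = √(-1682361/296) = 3*I*√13832746/148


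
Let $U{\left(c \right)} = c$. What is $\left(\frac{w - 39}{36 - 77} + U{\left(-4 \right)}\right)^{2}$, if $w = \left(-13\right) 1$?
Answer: $\frac{12544}{1681} \approx 7.4622$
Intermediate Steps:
$w = -13$
$\left(\frac{w - 39}{36 - 77} + U{\left(-4 \right)}\right)^{2} = \left(\frac{-13 - 39}{36 - 77} - 4\right)^{2} = \left(- \frac{52}{-41} - 4\right)^{2} = \left(\left(-52\right) \left(- \frac{1}{41}\right) - 4\right)^{2} = \left(\frac{52}{41} - 4\right)^{2} = \left(- \frac{112}{41}\right)^{2} = \frac{12544}{1681}$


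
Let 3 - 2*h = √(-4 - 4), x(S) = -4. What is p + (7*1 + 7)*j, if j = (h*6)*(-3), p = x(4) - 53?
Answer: -435 + 252*I*√2 ≈ -435.0 + 356.38*I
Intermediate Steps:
h = 3/2 - I*√2 (h = 3/2 - √(-4 - 4)/2 = 3/2 - I*√2 ≈ 1.5 - 1.4142*I)
p = -57 (p = -4 - 53 = -57)
j = -27 + 18*I*√2 (j = ((3/2 - I*√2)*6)*(-3) = (9 - 6*I*√2)*(-3) = -27 + 18*I*√2 ≈ -27.0 + 25.456*I)
p + (7*1 + 7)*j = -57 + (7*1 + 7)*(-27 + 18*I*√2) = -57 + (7 + 7)*(-27 + 18*I*√2) = -57 + 14*(-27 + 18*I*√2) = -57 + (-378 + 252*I*√2) = -435 + 252*I*√2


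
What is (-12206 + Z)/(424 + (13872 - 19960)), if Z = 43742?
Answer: -657/118 ≈ -5.5678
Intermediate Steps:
(-12206 + Z)/(424 + (13872 - 19960)) = (-12206 + 43742)/(424 + (13872 - 19960)) = 31536/(424 - 6088) = 31536/(-5664) = 31536*(-1/5664) = -657/118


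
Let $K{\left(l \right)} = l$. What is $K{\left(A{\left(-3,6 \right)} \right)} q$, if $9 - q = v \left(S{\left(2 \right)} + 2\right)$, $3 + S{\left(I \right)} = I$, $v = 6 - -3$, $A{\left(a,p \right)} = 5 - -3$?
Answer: $0$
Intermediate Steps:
$A{\left(a,p \right)} = 8$ ($A{\left(a,p \right)} = 5 + 3 = 8$)
$v = 9$ ($v = 6 + 3 = 9$)
$S{\left(I \right)} = -3 + I$
$q = 0$ ($q = 9 - 9 \left(\left(-3 + 2\right) + 2\right) = 9 - 9 \left(-1 + 2\right) = 9 - 9 \cdot 1 = 9 - 9 = 0$)
$K{\left(A{\left(-3,6 \right)} \right)} q = 8 \cdot 0 = 0$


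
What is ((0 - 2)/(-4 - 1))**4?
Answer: 16/625 ≈ 0.025600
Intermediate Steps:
((0 - 2)/(-4 - 1))**4 = (-2/(-5))**4 = (-1/5*(-2))**4 = (2/5)**4 = 16/625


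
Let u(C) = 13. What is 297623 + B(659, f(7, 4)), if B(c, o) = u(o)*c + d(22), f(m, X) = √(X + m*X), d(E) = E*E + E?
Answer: 306696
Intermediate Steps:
d(E) = E + E² (d(E) = E² + E = E + E²)
f(m, X) = √(X + X*m)
B(c, o) = 506 + 13*c (B(c, o) = 13*c + 22*(1 + 22) = 13*c + 22*23 = 13*c + 506 = 506 + 13*c)
297623 + B(659, f(7, 4)) = 297623 + (506 + 13*659) = 297623 + (506 + 8567) = 297623 + 9073 = 306696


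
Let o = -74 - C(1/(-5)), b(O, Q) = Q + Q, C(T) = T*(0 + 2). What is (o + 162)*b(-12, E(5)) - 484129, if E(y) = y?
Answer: -483245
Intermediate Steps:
C(T) = 2*T (C(T) = T*2 = 2*T)
b(O, Q) = 2*Q
o = -368/5 (o = -74 - 2/(-5) = -74 - 2*(-1)/5 = -74 - 1*(-⅖) = -74 + ⅖ = -368/5 ≈ -73.600)
(o + 162)*b(-12, E(5)) - 484129 = (-368/5 + 162)*(2*5) - 484129 = (442/5)*10 - 484129 = 884 - 484129 = -483245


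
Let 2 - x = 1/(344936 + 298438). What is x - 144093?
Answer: -92704403035/643374 ≈ -1.4409e+5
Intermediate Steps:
x = 1286747/643374 (x = 2 - 1/(344936 + 298438) = 2 - 1/643374 = 1286747/643374 ≈ 2.0000)
x - 144093 = 1286747/643374 - 144093 = -92704403035/643374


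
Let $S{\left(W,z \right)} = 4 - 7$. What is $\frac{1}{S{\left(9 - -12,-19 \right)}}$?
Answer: $- \frac{1}{3} \approx -0.33333$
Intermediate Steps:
$S{\left(W,z \right)} = -3$
$\frac{1}{S{\left(9 - -12,-19 \right)}} = \frac{1}{-3} = - \frac{1}{3}$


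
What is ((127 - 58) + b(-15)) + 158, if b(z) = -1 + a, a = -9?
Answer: 217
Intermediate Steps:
b(z) = -10 (b(z) = -1 - 9 = -10)
((127 - 58) + b(-15)) + 158 = ((127 - 58) - 10) + 158 = (69 - 10) + 158 = 59 + 158 = 217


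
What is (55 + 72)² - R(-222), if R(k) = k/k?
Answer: 16128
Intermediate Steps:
R(k) = 1
(55 + 72)² - R(-222) = (55 + 72)² - 1*1 = 127² - 1 = 16129 - 1 = 16128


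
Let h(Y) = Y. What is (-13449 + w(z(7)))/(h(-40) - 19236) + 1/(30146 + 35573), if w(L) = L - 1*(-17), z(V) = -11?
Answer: 883479793/1266799444 ≈ 0.69741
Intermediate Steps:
w(L) = 17 + L (w(L) = L + 17 = 17 + L)
(-13449 + w(z(7)))/(h(-40) - 19236) + 1/(30146 + 35573) = (-13449 + (17 - 11))/(-40 - 19236) + 1/(30146 + 35573) = (-13449 + 6)/(-19276) + 1/65719 = -13443*(-1/19276) + 1/65719 = 13443/19276 + 1/65719 = 883479793/1266799444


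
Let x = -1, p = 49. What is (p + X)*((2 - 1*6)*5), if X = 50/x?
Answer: 20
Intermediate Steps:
X = -50 (X = 50/(-1) = 50*(-1) = -50)
(p + X)*((2 - 1*6)*5) = (49 - 50)*((2 - 1*6)*5) = -(2 - 6)*5 = -(-4)*5 = -1*(-20) = 20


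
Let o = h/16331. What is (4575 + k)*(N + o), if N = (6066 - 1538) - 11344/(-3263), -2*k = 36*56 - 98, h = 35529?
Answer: 873587610213600/53288053 ≈ 1.6394e+7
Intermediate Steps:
k = -959 (k = -(36*56 - 98)/2 = -(2016 - 98)/2 = -½*1918 = -959)
o = 35529/16331 ≈ 2.1756
N = 14786208/3263 (N = 4528 - 11344*(-1/3263) = 4528 + 11344/3263 = 14786208/3263 ≈ 4531.5)
(4575 + k)*(N + o) = (4575 - 959)*(14786208/3263 + 35529/16331) = 3616*(241589493975/53288053) = 873587610213600/53288053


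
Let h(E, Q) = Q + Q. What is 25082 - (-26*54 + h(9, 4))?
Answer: 26478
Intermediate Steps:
h(E, Q) = 2*Q
25082 - (-26*54 + h(9, 4)) = 25082 - (-26*54 + 2*4) = 25082 - (-1404 + 8) = 25082 - 1*(-1396) = 25082 + 1396 = 26478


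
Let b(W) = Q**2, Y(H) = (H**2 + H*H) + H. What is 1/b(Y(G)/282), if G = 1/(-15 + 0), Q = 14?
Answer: 1/196 ≈ 0.0051020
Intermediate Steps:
G = -1/15 (G = 1/(-15) = -1/15 ≈ -0.066667)
Y(H) = H + 2*H**2 (Y(H) = (H**2 + H**2) + H = 2*H**2 + H = H + 2*H**2)
b(W) = 196 (b(W) = 14**2 = 196)
1/b(Y(G)/282) = 1/196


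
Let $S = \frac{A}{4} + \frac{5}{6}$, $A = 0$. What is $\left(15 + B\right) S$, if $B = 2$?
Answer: $\frac{85}{6} \approx 14.167$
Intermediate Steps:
$S = \frac{5}{6}$ ($S = \frac{0}{4} + \frac{5}{6} = 0 \cdot \frac{1}{4} + 5 \cdot \frac{1}{6} = 0 + \frac{5}{6} = \frac{5}{6} \approx 0.83333$)
$\left(15 + B\right) S = \left(15 + 2\right) \frac{5}{6} = 17 \cdot \frac{5}{6} = \frac{85}{6}$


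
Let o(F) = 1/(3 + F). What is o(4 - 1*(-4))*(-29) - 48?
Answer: -557/11 ≈ -50.636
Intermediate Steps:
o(4 - 1*(-4))*(-29) - 48 = -29/(3 + (4 - 1*(-4))) - 48 = -29/(3 + (4 + 4)) - 48 = -29/(3 + 8) - 48 = -29/11 - 48 = -557/11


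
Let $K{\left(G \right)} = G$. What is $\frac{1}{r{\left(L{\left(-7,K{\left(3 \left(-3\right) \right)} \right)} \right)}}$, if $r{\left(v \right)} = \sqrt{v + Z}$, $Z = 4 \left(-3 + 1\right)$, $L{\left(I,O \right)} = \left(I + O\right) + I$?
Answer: $- \frac{i \sqrt{31}}{31} \approx - 0.17961 i$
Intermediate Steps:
$L{\left(I,O \right)} = O + 2 I$
$Z = -8$ ($Z = 4 \left(-2\right) = -8$)
$r{\left(v \right)} = \sqrt{-8 + v}$ ($r{\left(v \right)} = \sqrt{v - 8} = \sqrt{-8 + v}$)
$\frac{1}{r{\left(L{\left(-7,K{\left(3 \left(-3\right) \right)} \right)} \right)}} = \frac{1}{\sqrt{-8 + \left(3 \left(-3\right) + 2 \left(-7\right)\right)}} = \frac{1}{\sqrt{-8 - 23}} = \frac{1}{\sqrt{-31}} = \frac{1}{i \sqrt{31}} = - \frac{i \sqrt{31}}{31}$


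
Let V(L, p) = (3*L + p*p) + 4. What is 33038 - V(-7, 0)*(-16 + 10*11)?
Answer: 34636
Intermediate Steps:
V(L, p) = 4 + p² + 3*L (V(L, p) = (3*L + p²) + 4 = (p² + 3*L) + 4 = 4 + p² + 3*L)
33038 - V(-7, 0)*(-16 + 10*11) = 33038 - (4 + 0² + 3*(-7))*(-16 + 10*11) = 33038 - (4 + 0 - 21)*(-16 + 110) = 33038 - (-17)*94 = 33038 - 1*(-1598) = 33038 + 1598 = 34636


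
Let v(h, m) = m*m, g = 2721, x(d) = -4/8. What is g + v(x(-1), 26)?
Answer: 3397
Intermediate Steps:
x(d) = -½ (x(d) = -4*⅛ = -½)
v(h, m) = m²
g + v(x(-1), 26) = 2721 + 26² = 2721 + 676 = 3397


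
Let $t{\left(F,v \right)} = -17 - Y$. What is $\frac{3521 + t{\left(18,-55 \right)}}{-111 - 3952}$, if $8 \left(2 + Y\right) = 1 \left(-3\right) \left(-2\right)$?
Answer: $- \frac{14021}{16252} \approx -0.86272$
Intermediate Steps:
$Y = - \frac{5}{4}$ ($Y = -2 + \frac{1 \left(-3\right) \left(-2\right)}{8} = -2 + \frac{\left(-3\right) \left(-2\right)}{8} = -2 + \frac{1}{8} \cdot 6 = -2 + \frac{3}{4} = - \frac{5}{4} \approx -1.25$)
$t{\left(F,v \right)} = - \frac{63}{4}$ ($t{\left(F,v \right)} = -17 - - \frac{5}{4} = -17 + \frac{5}{4} = - \frac{63}{4}$)
$\frac{3521 + t{\left(18,-55 \right)}}{-111 - 3952} = \frac{3521 - \frac{63}{4}}{-111 - 3952} = \frac{14021}{4 \left(-4063\right)} = \frac{14021}{4} \left(- \frac{1}{4063}\right) = - \frac{14021}{16252}$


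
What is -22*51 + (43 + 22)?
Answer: -1057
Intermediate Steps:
-22*51 + (43 + 22) = -1122 + 65 = -1057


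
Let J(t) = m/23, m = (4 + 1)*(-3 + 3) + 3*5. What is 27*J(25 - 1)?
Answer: 405/23 ≈ 17.609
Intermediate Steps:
m = 15 (m = 5*0 + 15 = 0 + 15 = 15)
J(t) = 15/23
27*J(25 - 1) = 27*(15/23) = 405/23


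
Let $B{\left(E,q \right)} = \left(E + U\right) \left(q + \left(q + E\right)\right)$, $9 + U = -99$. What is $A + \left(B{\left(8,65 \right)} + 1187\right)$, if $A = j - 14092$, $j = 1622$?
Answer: $-25083$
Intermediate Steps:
$U = -108$ ($U = -9 - 99 = -108$)
$B{\left(E,q \right)} = \left(-108 + E\right) \left(E + 2 q\right)$ ($B{\left(E,q \right)} = \left(E - 108\right) \left(q + \left(q + E\right)\right) = \left(-108 + E\right) \left(q + \left(E + q\right)\right) = \left(-108 + E\right) \left(E + 2 q\right)$)
$A = -12470$ ($A = 1622 - 14092 = -12470$)
$A + \left(B{\left(8,65 \right)} + 1187\right) = -12470 + \left(\left(8^{2} - 14040 - 864 + 2 \cdot 8 \cdot 65\right) + 1187\right) = -12470 + \left(\left(64 - 14040 - 864 + 1040\right) + 1187\right) = -12470 + \left(-13800 + 1187\right) = -12470 - 12613 = -25083$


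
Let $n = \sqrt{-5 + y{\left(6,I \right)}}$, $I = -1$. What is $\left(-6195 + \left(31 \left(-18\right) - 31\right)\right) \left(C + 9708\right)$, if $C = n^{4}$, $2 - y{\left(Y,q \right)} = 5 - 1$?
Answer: $-66191488$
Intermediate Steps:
$y{\left(Y,q \right)} = -2$ ($y{\left(Y,q \right)} = 2 - \left(5 - 1\right) = 2 - 4 = -2$)
$n = i \sqrt{7}$ ($n = \sqrt{-5 - 2} = \sqrt{-7} = i \sqrt{7} \approx 2.6458 i$)
$C = 49$ ($C = \left(i \sqrt{7}\right)^{4} = 49$)
$\left(-6195 + \left(31 \left(-18\right) - 31\right)\right) \left(C + 9708\right) = \left(-6195 + \left(31 \left(-18\right) - 31\right)\right) \left(49 + 9708\right) = \left(-6195 - 589\right) 9757 = \left(-6784\right) 9757 = -66191488$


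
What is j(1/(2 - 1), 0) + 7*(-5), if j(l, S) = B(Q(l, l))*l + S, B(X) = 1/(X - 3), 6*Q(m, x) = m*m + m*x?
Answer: -283/8 ≈ -35.375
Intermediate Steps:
Q(m, x) = m²/6 + m*x/6 (Q(m, x) = (m*m + m*x)/6 = (m² + m*x)/6 = m²/6 + m*x/6)
B(X) = 1/(-3 + X)
j(l, S) = S + l/(-3 + l²/3) (j(l, S) = l/(-3 + l*(l + l)/6) + S = l/(-3 + l*(2*l)/6) + S = l/(-3 + l²/3) + S = S + l/(-3 + l²/3))
j(1/(2 - 1), 0) + 7*(-5) = (3/(2 - 1) + 0*(-9 + (1/(2 - 1))²))/(-9 + (1/(2 - 1))²) + 7*(-5) = (3/1 + 0*(-9 + (1/1)²))/(-9 + (1/1)²) - 35 = (3*1 + 0*(-9 + 1²))/(-9 + 1²) - 35 = (3 + 0*(-9 + 1))/(-9 + 1) - 35 = (3 + 0*(-8))/(-8) - 35 = -(3 + 0)/8 - 35 = -⅛*3 - 35 = -3/8 - 35 = -283/8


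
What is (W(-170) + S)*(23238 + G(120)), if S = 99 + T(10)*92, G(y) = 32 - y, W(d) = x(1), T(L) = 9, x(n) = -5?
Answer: 21344300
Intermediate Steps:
W(d) = -5
S = 927 (S = 99 + 9*92 = 99 + 828 = 927)
(W(-170) + S)*(23238 + G(120)) = (-5 + 927)*(23238 + (32 - 1*120)) = 922*(23238 + (32 - 120)) = 922*(23238 - 88) = 922*23150 = 21344300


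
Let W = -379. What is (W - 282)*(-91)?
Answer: 60151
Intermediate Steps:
(W - 282)*(-91) = (-379 - 282)*(-91) = -661*(-91) = 60151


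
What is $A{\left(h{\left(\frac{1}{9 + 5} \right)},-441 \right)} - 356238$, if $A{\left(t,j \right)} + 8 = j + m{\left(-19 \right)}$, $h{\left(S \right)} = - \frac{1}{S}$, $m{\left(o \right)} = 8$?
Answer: $-356679$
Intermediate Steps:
$A{\left(t,j \right)} = j$ ($A{\left(t,j \right)} = -8 + \left(j + 8\right) = -8 + \left(8 + j\right) = j$)
$A{\left(h{\left(\frac{1}{9 + 5} \right)},-441 \right)} - 356238 = -441 - 356238 = -356679$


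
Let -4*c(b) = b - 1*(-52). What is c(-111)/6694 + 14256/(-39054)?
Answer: -63235745/174284984 ≈ -0.36283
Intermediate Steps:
c(b) = -13 - b/4 (c(b) = -(b - 1*(-52))/4 = -(b + 52)/4 = -(52 + b)/4 = -13 - b/4)
c(-111)/6694 + 14256/(-39054) = (-13 - 1/4*(-111))/6694 + 14256/(-39054) = (-13 + 111/4)*(1/6694) + 14256*(-1/39054) = (59/4)*(1/6694) - 2376/6509 = 59/26776 - 2376/6509 = -63235745/174284984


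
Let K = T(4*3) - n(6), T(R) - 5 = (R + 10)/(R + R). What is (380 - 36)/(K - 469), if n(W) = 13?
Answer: -4128/5713 ≈ -0.72256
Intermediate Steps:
T(R) = 5 + (10 + R)/(2*R) (T(R) = 5 + (R + 10)/(R + R) = 5 + (10 + R)/((2*R)) = 5 + (10 + R)*(1/(2*R)) = 5 + (10 + R)/(2*R))
K = -85/12 (K = (11/2 + 5/((4*3))) - 1*13 = (11/2 + 5/12) - 13 = 71/12 - 13 = -85/12 ≈ -7.0833)
(380 - 36)/(K - 469) = (380 - 36)/(-85/12 - 469) = 344/(-5713/12) = 344*(-12/5713) = -4128/5713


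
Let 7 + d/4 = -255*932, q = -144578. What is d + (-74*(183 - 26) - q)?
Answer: -817708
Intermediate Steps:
d = -950668 (d = -28 + 4*(-255*932) = -28 + 4*(-237660) = -28 - 950640 = -950668)
d + (-74*(183 - 26) - q) = -950668 + (-74*(183 - 26) - 1*(-144578)) = -950668 + (-74*157 + 144578) = -950668 + (-11618 + 144578) = -950668 + 132960 = -817708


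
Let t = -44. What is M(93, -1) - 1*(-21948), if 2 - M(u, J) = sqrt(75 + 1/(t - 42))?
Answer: 21950 - sqrt(554614)/86 ≈ 21941.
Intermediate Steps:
M(u, J) = 2 - sqrt(554614)/86 (M(u, J) = 2 - sqrt(75 + 1/(-44 - 42)) = 2 - sqrt(75 + 1/(-86)) = 2 - sqrt(75 - 1/86) = 2 - sqrt(6449/86) = 2 - sqrt(554614)/86)
M(93, -1) - 1*(-21948) = (2 - sqrt(554614)/86) - 1*(-21948) = (2 - sqrt(554614)/86) + 21948 = 21950 - sqrt(554614)/86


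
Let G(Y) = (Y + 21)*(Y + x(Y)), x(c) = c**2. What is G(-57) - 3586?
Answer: -118498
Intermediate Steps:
G(Y) = (21 + Y)*(Y + Y**2) (G(Y) = (Y + 21)*(Y + Y**2) = (21 + Y)*(Y + Y**2))
G(-57) - 3586 = -57*(21 + (-57)**2 + 22*(-57)) - 3586 = -57*(21 + 3249 - 1254) - 3586 = -57*2016 - 3586 = -114912 - 3586 = -118498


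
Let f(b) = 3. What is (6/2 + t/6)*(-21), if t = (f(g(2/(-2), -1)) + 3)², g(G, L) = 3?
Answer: -189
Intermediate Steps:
t = 36 (t = (3 + 3)² = 6² = 36)
(6/2 + t/6)*(-21) = (6/2 + 36/6)*(-21) = (6*(½) + 36*(⅙))*(-21) = (3 + 6)*(-21) = 9*(-21) = -189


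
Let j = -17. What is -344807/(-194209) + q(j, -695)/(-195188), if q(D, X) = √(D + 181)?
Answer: 344807/194209 - √41/97594 ≈ 1.7754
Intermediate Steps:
q(D, X) = √(181 + D)
-344807/(-194209) + q(j, -695)/(-195188) = -344807/(-194209) + √(181 - 17)/(-195188) = -344807*(-1/194209) + √164*(-1/195188) = 344807/194209 + (2*√41)*(-1/195188) = 344807/194209 - √41/97594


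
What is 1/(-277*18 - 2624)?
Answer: -1/7610 ≈ -0.00013141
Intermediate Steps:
1/(-277*18 - 2624) = 1/(-4986 - 2624) = 1/(-7610) = -1/7610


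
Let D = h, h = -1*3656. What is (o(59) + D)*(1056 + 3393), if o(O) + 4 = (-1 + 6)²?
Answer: -16172115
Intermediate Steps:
h = -3656
D = -3656
o(O) = 21 (o(O) = -4 + (-1 + 6)² = -4 + 5² = -4 + 25 = 21)
(o(59) + D)*(1056 + 3393) = (21 - 3656)*(1056 + 3393) = -3635*4449 = -16172115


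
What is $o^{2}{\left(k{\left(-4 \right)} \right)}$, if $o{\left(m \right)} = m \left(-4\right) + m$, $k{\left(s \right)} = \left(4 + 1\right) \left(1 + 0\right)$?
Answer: $225$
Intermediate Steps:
$k{\left(s \right)} = 5$ ($k{\left(s \right)} = 5 \cdot 1 = 5$)
$o{\left(m \right)} = - 3 m$ ($o{\left(m \right)} = - 4 m + m = - 3 m$)
$o^{2}{\left(k{\left(-4 \right)} \right)} = \left(\left(-3\right) 5\right)^{2} = \left(-15\right)^{2} = 225$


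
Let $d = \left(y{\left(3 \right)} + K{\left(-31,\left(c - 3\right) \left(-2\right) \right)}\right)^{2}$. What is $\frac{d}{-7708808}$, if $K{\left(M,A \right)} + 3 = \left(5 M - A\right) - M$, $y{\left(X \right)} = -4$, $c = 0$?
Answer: $- \frac{18769}{7708808} \approx -0.0024347$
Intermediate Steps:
$K{\left(M,A \right)} = -3 - A + 4 M$ ($K{\left(M,A \right)} = -3 - \left(A - 4 M\right) = -3 - A + 4 M$)
$d = 18769$ ($d = \left(-4 - \left(127 + \left(0 - 3\right) \left(-2\right)\right)\right)^{2} = \left(-4 - \left(127 + 6\right)\right)^{2} = \left(-4 - 133\right)^{2} = \left(-137\right)^{2} = 18769$)
$\frac{d}{-7708808} = \frac{18769}{-7708808} = 18769 \left(- \frac{1}{7708808}\right) = - \frac{18769}{7708808}$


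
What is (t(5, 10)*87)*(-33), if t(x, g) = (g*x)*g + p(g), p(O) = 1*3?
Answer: -1444113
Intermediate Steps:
p(O) = 3
t(x, g) = 3 + x*g² (t(x, g) = (g*x)*g + 3 = x*g² + 3 = 3 + x*g²)
(t(5, 10)*87)*(-33) = ((3 + 5*10²)*87)*(-33) = ((3 + 5*100)*87)*(-33) = ((3 + 500)*87)*(-33) = (503*87)*(-33) = 43761*(-33) = -1444113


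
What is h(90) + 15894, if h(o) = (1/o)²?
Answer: 128741401/8100 ≈ 15894.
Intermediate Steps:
h(o) = o⁻²
h(90) + 15894 = 90⁻² + 15894 = 1/8100 + 15894 = 128741401/8100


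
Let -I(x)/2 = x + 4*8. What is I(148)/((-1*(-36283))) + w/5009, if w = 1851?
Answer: 65356593/181741547 ≈ 0.35961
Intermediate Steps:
I(x) = -64 - 2*x (I(x) = -2*(x + 4*8) = -2*(x + 32) = -2*(32 + x) = -64 - 2*x)
I(148)/((-1*(-36283))) + w/5009 = (-64 - 2*148)/((-1*(-36283))) + 1851/5009 = (-64 - 296)/36283 + 1851*(1/5009) = -360*1/36283 + 1851/5009 = -360/36283 + 1851/5009 = 65356593/181741547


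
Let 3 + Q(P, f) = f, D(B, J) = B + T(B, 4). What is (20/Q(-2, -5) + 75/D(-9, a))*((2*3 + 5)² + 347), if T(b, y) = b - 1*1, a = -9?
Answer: -57330/19 ≈ -3017.4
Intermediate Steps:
T(b, y) = -1 + b (T(b, y) = b - 1 = -1 + b)
D(B, J) = -1 + 2*B (D(B, J) = B + (-1 + B) = -1 + 2*B)
Q(P, f) = -3 + f
(20/Q(-2, -5) + 75/D(-9, a))*((2*3 + 5)² + 347) = (20/(-3 - 5) + 75/(-1 + 2*(-9)))*((2*3 + 5)² + 347) = (20/(-8) + 75/(-1 - 18))*((6 + 5)² + 347) = (20*(-⅛) + 75/(-19))*(11² + 347) = (-5/2 + 75*(-1/19))*(121 + 347) = (-5/2 - 75/19)*468 = -245/38*468 = -57330/19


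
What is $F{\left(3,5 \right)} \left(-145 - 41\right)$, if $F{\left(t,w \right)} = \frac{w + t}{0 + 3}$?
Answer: $-496$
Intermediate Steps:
$F{\left(t,w \right)} = \frac{t}{3} + \frac{w}{3}$ ($F{\left(t,w \right)} = \frac{t + w}{3} = \left(t + w\right) \frac{1}{3} = \frac{t}{3} + \frac{w}{3}$)
$F{\left(3,5 \right)} \left(-145 - 41\right) = \left(\frac{1}{3} \cdot 3 + \frac{1}{3} \cdot 5\right) \left(-145 - 41\right) = \left(1 + \frac{5}{3}\right) \left(-186\right) = \frac{8}{3} \left(-186\right) = -496$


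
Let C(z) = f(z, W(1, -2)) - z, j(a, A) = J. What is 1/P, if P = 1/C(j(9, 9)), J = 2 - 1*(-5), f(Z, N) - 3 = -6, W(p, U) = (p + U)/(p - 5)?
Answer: -10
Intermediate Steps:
W(p, U) = (U + p)/(-5 + p)
f(Z, N) = -3 (f(Z, N) = 3 - 6 = -3)
J = 7 (J = 2 + 5 = 7)
j(a, A) = 7
C(z) = -3 - z
P = -⅒ (P = 1/(-3 - 1*7) = 1/(-3 - 7) = 1/(-10) = -⅒ ≈ -0.10000)
1/P = 1/(-⅒) = -10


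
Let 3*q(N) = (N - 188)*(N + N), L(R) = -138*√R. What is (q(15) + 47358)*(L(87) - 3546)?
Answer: -161796888 - 6296664*√87 ≈ -2.2053e+8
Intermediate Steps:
q(N) = 2*N*(-188 + N)/3 (q(N) = ((N - 188)*(N + N))/3 = ((-188 + N)*(2*N))/3 = (2*N*(-188 + N))/3 = 2*N*(-188 + N)/3)
(q(15) + 47358)*(L(87) - 3546) = ((⅔)*15*(-188 + 15) + 47358)*(-138*√87 - 3546) = ((⅔)*15*(-173) + 47358)*(-3546 - 138*√87) = (-1730 + 47358)*(-3546 - 138*√87) = 45628*(-3546 - 138*√87) = -161796888 - 6296664*√87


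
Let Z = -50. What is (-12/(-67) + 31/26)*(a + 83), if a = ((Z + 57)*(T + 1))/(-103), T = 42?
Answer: 9852236/89713 ≈ 109.82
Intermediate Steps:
a = -301/103 (a = ((-50 + 57)*(42 + 1))/(-103) = (7*43)*(-1/103) = 301*(-1/103) = -301/103 ≈ -2.9223)
(-12/(-67) + 31/26)*(a + 83) = (-12/(-67) + 31/26)*(-301/103 + 83) = (-12*(-1/67) + 31*(1/26))*(8248/103) = (12/67 + 31/26)*(8248/103) = (2389/1742)*(8248/103) = 9852236/89713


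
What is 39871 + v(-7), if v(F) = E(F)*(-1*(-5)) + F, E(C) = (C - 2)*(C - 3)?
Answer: 40314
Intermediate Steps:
E(C) = (-3 + C)*(-2 + C) (E(C) = (-2 + C)*(-3 + C) = (-3 + C)*(-2 + C))
v(F) = 30 - 24*F + 5*F² (v(F) = (6 + F² - 5*F)*(-1*(-5)) + F = (6 + F² - 5*F)*5 + F = (30 - 25*F + 5*F²) + F = 30 - 24*F + 5*F²)
39871 + v(-7) = 39871 + (30 - 24*(-7) + 5*(-7)²) = 39871 + (30 + 168 + 5*49) = 39871 + (30 + 168 + 245) = 39871 + 443 = 40314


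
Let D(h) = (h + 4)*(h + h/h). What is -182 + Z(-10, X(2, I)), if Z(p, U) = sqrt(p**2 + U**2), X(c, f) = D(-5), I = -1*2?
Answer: -182 + 2*sqrt(29) ≈ -171.23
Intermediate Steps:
I = -2
D(h) = (1 + h)*(4 + h) (D(h) = (4 + h)*(h + 1) = (4 + h)*(1 + h) = (1 + h)*(4 + h))
X(c, f) = 4 (X(c, f) = 4 + (-5)**2 + 5*(-5) = 4 + 25 - 25 = 4)
Z(p, U) = sqrt(U**2 + p**2)
-182 + Z(-10, X(2, I)) = -182 + sqrt(4**2 + (-10)**2) = -182 + sqrt(16 + 100) = -182 + sqrt(116) = -182 + 2*sqrt(29)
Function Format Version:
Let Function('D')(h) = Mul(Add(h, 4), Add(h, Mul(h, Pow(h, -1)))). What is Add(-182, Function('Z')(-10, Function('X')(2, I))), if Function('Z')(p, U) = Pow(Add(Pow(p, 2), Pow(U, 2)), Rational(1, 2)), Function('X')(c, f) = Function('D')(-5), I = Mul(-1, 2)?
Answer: Add(-182, Mul(2, Pow(29, Rational(1, 2)))) ≈ -171.23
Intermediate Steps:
I = -2
Function('D')(h) = Mul(Add(1, h), Add(4, h)) (Function('D')(h) = Mul(Add(4, h), Add(h, 1)) = Mul(Add(4, h), Add(1, h)) = Mul(Add(1, h), Add(4, h)))
Function('X')(c, f) = 4 (Function('X')(c, f) = Add(4, Pow(-5, 2), Mul(5, -5)) = Add(4, 25, -25) = 4)
Function('Z')(p, U) = Pow(Add(Pow(U, 2), Pow(p, 2)), Rational(1, 2))
Add(-182, Function('Z')(-10, Function('X')(2, I))) = Add(-182, Pow(Add(Pow(4, 2), Pow(-10, 2)), Rational(1, 2))) = Add(-182, Pow(Add(16, 100), Rational(1, 2))) = Add(-182, Pow(116, Rational(1, 2))) = Add(-182, Mul(2, Pow(29, Rational(1, 2))))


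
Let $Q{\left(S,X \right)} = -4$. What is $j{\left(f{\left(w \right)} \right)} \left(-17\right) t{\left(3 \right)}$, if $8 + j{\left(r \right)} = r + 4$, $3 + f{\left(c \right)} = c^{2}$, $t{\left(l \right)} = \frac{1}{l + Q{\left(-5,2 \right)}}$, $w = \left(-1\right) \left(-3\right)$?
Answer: $34$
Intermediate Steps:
$w = 3$
$t{\left(l \right)} = \frac{1}{-4 + l}$ ($t{\left(l \right)} = \frac{1}{l - 4} = \frac{1}{-4 + l}$)
$f{\left(c \right)} = -3 + c^{2}$
$j{\left(r \right)} = -4 + r$ ($j{\left(r \right)} = -8 + \left(r + 4\right) = -8 + \left(4 + r\right) = -4 + r$)
$j{\left(f{\left(w \right)} \right)} \left(-17\right) t{\left(3 \right)} = \frac{\left(-4 - \left(3 - 3^{2}\right)\right) \left(-17\right)}{-4 + 3} = \frac{\left(-4 + \left(-3 + 9\right)\right) \left(-17\right)}{-1} = \left(-4 + 6\right) \left(-17\right) \left(-1\right) = 2 \left(-17\right) \left(-1\right) = \left(-34\right) \left(-1\right) = 34$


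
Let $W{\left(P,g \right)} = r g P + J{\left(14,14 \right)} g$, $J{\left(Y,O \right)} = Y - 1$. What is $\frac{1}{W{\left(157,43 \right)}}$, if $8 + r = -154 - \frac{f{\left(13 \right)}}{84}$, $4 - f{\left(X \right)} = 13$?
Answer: $- \frac{28}{30586631} \approx -9.1543 \cdot 10^{-7}$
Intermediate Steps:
$f{\left(X \right)} = -9$ ($f{\left(X \right)} = 4 - 13 = -9$)
$J{\left(Y,O \right)} = -1 + Y$
$r = - \frac{4533}{28}$ ($r = -8 - \left(154 - \frac{9}{84}\right) = -8 - \left(154 - \frac{3}{28}\right) = -8 - \frac{4309}{28} = - \frac{4533}{28} \approx -161.89$)
$W{\left(P,g \right)} = 13 g - \frac{4533 P g}{28}$ ($W{\left(P,g \right)} = - \frac{4533 g}{28} P + \left(-1 + 14\right) g = - \frac{4533 P g}{28} + 13 g = 13 g - \frac{4533 P g}{28}$)
$\frac{1}{W{\left(157,43 \right)}} = \frac{1}{\frac{1}{28} \cdot 43 \left(364 - 711681\right)} = \frac{1}{\frac{1}{28} \cdot 43 \left(-711317\right)} = \frac{1}{- \frac{30586631}{28}} = - \frac{28}{30586631}$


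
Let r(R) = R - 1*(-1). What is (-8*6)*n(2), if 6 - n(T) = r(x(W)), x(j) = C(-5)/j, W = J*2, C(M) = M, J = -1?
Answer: -120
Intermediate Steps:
W = -2 (W = -1*2 = -2)
x(j) = -5/j
r(R) = 1 + R (r(R) = R + 1 = 1 + R)
n(T) = 5/2 (n(T) = 6 - (1 - 5/(-2)) = 6 - (1 - 5*(-½)) = 6 - (1 + 5/2) = 6 - 1*7/2 = 6 - 7/2 = 5/2)
(-8*6)*n(2) = -8*6*(5/2) = -48*5/2 = -120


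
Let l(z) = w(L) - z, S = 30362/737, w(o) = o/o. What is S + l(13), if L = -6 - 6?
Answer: 21518/737 ≈ 29.197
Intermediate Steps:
L = -12
w(o) = 1
S = 30362/737 (S = 30362*(1/737) = 30362/737 ≈ 41.197)
l(z) = 1 - z
S + l(13) = 30362/737 + (1 - 1*13) = 30362/737 + (1 - 13) = 30362/737 - 12 = 21518/737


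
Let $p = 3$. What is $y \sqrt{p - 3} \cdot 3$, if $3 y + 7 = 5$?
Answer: $0$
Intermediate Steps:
$y = - \frac{2}{3}$ ($y = - \frac{7}{3} + \frac{1}{3} \cdot 5 = - \frac{7}{3} + \frac{5}{3} = - \frac{2}{3} \approx -0.66667$)
$y \sqrt{p - 3} \cdot 3 = - \frac{2 \sqrt{3 - 3}}{3} \cdot 3 = - \frac{2 \sqrt{0}}{3} \cdot 3 = \left(- \frac{2}{3}\right) 0 \cdot 3 = 0 \cdot 3 = 0$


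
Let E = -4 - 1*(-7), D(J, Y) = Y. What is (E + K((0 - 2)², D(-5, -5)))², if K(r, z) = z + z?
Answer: 49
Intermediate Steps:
E = 3 (E = -4 + 7 = 3)
K(r, z) = 2*z
(E + K((0 - 2)², D(-5, -5)))² = (3 + 2*(-5))² = (3 - 10)² = (-7)² = 49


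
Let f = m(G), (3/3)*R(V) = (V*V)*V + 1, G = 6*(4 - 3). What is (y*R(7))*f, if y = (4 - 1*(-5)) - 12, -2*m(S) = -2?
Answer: -1032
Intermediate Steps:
G = 6 (G = 6*1 = 6)
R(V) = 1 + V³ (R(V) = (V*V)*V + 1 = V²*V + 1 = V³ + 1 = 1 + V³)
m(S) = 1 (m(S) = -½*(-2) = 1)
f = 1
y = -3 (y = (4 + 5) - 12 = 9 - 12 = -3)
(y*R(7))*f = -3*(1 + 7³)*1 = -3*(1 + 343)*1 = -3*344*1 = -1032*1 = -1032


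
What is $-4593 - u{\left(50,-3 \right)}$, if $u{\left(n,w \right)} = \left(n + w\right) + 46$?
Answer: $-4686$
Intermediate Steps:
$u{\left(n,w \right)} = 46 + n + w$
$-4593 - u{\left(50,-3 \right)} = -4593 - \left(46 + 50 - 3\right) = -4593 - 93 = -4686$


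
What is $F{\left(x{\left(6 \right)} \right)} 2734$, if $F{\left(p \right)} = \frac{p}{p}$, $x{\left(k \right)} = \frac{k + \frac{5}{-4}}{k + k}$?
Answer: $2734$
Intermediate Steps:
$x{\left(k \right)} = \frac{- \frac{5}{4} + k}{2 k}$ ($x{\left(k \right)} = \frac{k + 5 \left(- \frac{1}{4}\right)}{2 k} = \left(k - \frac{5}{4}\right) \frac{1}{2 k} = \left(- \frac{5}{4} + k\right) \frac{1}{2 k} = \frac{- \frac{5}{4} + k}{2 k}$)
$F{\left(p \right)} = 1$
$F{\left(x{\left(6 \right)} \right)} 2734 = 1 \cdot 2734 = 2734$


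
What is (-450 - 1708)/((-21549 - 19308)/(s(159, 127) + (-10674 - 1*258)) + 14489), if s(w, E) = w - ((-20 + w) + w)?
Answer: -11945609/80224288 ≈ -0.14890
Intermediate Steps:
s(w, E) = 20 - w (s(w, E) = w - (-20 + 2*w) = w + (20 - 2*w) = 20 - w)
(-450 - 1708)/((-21549 - 19308)/(s(159, 127) + (-10674 - 1*258)) + 14489) = (-450 - 1708)/((-21549 - 19308)/((20 - 1*159) + (-10674 - 1*258)) + 14489) = -2158/(-40857/((20 - 159) + (-10674 - 258)) + 14489) = -2158/(-40857/(-139 - 10932) + 14489) = -2158/(-40857/(-11071) + 14489) = -2158/(-40857*(-1/11071) + 14489) = -2158/(40857/11071 + 14489) = -2158/160448576/11071 = -2158*11071/160448576 = -11945609/80224288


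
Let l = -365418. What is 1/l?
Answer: -1/365418 ≈ -2.7366e-6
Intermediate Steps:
1/l = 1/(-365418) = -1/365418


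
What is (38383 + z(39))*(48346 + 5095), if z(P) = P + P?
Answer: 2055394301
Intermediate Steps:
z(P) = 2*P
(38383 + z(39))*(48346 + 5095) = (38383 + 2*39)*(48346 + 5095) = (38383 + 78)*53441 = 38461*53441 = 2055394301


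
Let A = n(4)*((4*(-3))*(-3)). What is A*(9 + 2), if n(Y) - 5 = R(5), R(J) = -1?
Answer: 1584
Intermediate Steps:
n(Y) = 4 (n(Y) = 5 - 1 = 4)
A = 144 (A = 4*((4*(-3))*(-3)) = 4*(-12*(-3)) = 4*36 = 144)
A*(9 + 2) = 144*(9 + 2) = 144*11 = 1584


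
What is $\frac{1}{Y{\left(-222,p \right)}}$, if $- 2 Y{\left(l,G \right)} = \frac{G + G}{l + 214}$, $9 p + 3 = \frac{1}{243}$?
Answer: $- \frac{2187}{91} \approx -24.033$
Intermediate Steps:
$p = - \frac{728}{2187}$ ($p = - \frac{1}{3} + \frac{1}{9 \cdot 243} = - \frac{1}{3} + \frac{1}{9} \cdot \frac{1}{243} = - \frac{1}{3} + \frac{1}{2187} = - \frac{728}{2187} \approx -0.33288$)
$Y{\left(l,G \right)} = - \frac{G}{214 + l}$ ($Y{\left(l,G \right)} = - \frac{\left(G + G\right) \frac{1}{l + 214}}{2} = - \frac{2 G \frac{1}{214 + l}}{2} = - \frac{G}{214 + l}$)
$\frac{1}{Y{\left(-222,p \right)}} = \frac{1}{\left(-1\right) \left(- \frac{728}{2187}\right) \frac{1}{214 - 222}} = \frac{1}{\left(-1\right) \left(- \frac{728}{2187}\right) \frac{1}{-8}} = \frac{1}{\left(-1\right) \left(- \frac{728}{2187}\right) \left(- \frac{1}{8}\right)} = \frac{1}{- \frac{91}{2187}} = - \frac{2187}{91}$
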